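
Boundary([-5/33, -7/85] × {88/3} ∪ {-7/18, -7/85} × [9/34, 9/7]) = ([-5/33, -7/85] × {88/3}) ∪ ({-7/18, -7/85} × [9/34, 9/7])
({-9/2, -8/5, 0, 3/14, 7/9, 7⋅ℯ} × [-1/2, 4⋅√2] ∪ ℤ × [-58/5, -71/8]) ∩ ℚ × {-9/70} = {-9/2, -8/5, 0, 3/14, 7/9} × {-9/70}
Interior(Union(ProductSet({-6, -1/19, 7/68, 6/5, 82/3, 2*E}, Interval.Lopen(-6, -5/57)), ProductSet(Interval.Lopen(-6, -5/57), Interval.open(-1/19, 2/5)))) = ProductSet(Interval.open(-6, -5/57), Interval.open(-1/19, 2/5))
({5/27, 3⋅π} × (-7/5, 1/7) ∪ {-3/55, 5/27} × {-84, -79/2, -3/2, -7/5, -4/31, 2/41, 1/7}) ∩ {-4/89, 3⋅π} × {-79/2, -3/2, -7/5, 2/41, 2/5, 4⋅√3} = {3⋅π} × {2/41}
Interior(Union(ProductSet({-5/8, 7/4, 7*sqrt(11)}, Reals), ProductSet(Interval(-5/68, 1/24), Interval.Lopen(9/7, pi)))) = ProductSet(Interval.open(-5/68, 1/24), Interval.open(9/7, pi))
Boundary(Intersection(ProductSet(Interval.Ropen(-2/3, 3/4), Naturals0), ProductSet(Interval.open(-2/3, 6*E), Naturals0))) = ProductSet(Interval(-2/3, 3/4), Naturals0)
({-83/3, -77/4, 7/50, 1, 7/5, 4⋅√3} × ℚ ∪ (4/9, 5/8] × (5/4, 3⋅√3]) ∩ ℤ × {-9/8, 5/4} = {1} × {-9/8, 5/4}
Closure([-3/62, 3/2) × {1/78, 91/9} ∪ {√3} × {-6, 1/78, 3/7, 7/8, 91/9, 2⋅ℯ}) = ([-3/62, 3/2] × {1/78, 91/9}) ∪ ({√3} × {-6, 1/78, 3/7, 7/8, 91/9, 2⋅ℯ})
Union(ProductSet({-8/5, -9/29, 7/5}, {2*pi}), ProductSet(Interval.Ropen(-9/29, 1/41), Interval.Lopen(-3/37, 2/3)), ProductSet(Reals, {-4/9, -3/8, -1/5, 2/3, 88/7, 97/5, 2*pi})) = Union(ProductSet(Interval.Ropen(-9/29, 1/41), Interval.Lopen(-3/37, 2/3)), ProductSet(Reals, {-4/9, -3/8, -1/5, 2/3, 88/7, 97/5, 2*pi}))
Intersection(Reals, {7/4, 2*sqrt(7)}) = {7/4, 2*sqrt(7)}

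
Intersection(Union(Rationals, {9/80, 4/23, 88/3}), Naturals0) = Naturals0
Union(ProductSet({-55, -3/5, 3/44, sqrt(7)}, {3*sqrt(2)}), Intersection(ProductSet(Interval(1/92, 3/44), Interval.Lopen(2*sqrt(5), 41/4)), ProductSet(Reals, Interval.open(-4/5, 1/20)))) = ProductSet({-55, -3/5, 3/44, sqrt(7)}, {3*sqrt(2)})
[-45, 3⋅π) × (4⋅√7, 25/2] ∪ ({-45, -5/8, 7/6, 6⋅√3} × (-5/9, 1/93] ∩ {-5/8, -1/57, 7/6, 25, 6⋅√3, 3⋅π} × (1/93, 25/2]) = [-45, 3⋅π) × (4⋅√7, 25/2]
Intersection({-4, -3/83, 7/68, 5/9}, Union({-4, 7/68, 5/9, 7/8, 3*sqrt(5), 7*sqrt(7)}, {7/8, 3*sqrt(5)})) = {-4, 7/68, 5/9}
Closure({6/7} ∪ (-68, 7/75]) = [-68, 7/75] ∪ {6/7}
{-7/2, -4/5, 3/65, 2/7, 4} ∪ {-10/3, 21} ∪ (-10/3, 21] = {-7/2} ∪ [-10/3, 21]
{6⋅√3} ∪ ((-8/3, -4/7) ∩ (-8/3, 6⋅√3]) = (-8/3, -4/7) ∪ {6⋅√3}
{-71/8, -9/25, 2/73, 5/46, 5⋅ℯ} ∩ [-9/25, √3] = {-9/25, 2/73, 5/46}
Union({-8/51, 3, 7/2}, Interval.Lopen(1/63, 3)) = Union({-8/51, 7/2}, Interval.Lopen(1/63, 3))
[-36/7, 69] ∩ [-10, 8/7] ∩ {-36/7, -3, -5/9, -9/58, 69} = {-36/7, -3, -5/9, -9/58}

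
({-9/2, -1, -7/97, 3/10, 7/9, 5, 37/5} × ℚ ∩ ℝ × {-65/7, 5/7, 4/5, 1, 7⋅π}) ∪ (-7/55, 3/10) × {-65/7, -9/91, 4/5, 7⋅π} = ((-7/55, 3/10) × {-65/7, -9/91, 4/5, 7⋅π}) ∪ ({-9/2, -1, -7/97, 3/10, 7/9, 5, 37/5} × {-65/7, 5/7, 4/5, 1})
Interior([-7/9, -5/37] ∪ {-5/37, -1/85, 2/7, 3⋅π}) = (-7/9, -5/37)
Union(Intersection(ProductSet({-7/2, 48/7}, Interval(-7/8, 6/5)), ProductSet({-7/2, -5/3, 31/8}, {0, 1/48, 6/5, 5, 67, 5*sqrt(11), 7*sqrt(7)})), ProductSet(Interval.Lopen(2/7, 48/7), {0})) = Union(ProductSet({-7/2}, {0, 1/48, 6/5}), ProductSet(Interval.Lopen(2/7, 48/7), {0}))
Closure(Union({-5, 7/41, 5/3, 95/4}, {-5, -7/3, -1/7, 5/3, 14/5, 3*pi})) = {-5, -7/3, -1/7, 7/41, 5/3, 14/5, 95/4, 3*pi}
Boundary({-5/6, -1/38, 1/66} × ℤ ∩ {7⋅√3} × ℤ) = ∅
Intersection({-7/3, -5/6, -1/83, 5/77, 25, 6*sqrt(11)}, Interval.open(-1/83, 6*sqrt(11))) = {5/77}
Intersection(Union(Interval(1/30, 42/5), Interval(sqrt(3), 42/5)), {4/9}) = {4/9}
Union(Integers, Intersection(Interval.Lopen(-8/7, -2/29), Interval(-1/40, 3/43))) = Integers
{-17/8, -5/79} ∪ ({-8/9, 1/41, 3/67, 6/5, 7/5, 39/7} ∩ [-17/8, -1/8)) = {-17/8, -8/9, -5/79}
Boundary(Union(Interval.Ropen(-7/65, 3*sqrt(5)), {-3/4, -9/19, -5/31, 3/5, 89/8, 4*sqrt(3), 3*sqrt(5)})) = {-3/4, -9/19, -5/31, -7/65, 89/8, 4*sqrt(3), 3*sqrt(5)}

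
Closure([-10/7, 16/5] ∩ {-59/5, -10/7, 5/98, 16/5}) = {-10/7, 5/98, 16/5}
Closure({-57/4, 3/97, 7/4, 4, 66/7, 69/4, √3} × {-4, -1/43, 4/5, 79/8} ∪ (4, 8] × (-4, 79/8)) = ({4, 8} × [-4, 79/8]) ∪ ([4, 8] × {-4, 79/8}) ∪ ((4, 8] × (-4, 79/8)) ∪ ({-57/4, 3/97, 7/4, 4, 66/7, 69/4, √3} × {-4, -1/43, 4/5, 79/8})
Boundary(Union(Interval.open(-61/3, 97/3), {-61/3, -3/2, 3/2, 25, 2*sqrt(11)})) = {-61/3, 97/3}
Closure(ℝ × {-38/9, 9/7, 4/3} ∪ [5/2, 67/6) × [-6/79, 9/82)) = (ℝ × {-38/9, 9/7, 4/3}) ∪ ({5/2, 67/6} × [-6/79, 9/82]) ∪ ([5/2, 67/6] × {-6/79, 9/82}) ∪ ([5/2, 67/6) × [-6/79, 9/82))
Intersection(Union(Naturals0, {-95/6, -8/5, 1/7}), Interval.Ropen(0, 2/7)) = Union({1/7}, Range(0, 1, 1))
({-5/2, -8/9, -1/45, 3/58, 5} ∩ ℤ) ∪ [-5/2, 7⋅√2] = [-5/2, 7⋅√2]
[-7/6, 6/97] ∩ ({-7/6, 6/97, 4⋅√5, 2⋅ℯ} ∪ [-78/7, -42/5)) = {-7/6, 6/97}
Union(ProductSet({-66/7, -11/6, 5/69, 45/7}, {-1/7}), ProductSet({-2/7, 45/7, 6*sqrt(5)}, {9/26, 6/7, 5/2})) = Union(ProductSet({-2/7, 45/7, 6*sqrt(5)}, {9/26, 6/7, 5/2}), ProductSet({-66/7, -11/6, 5/69, 45/7}, {-1/7}))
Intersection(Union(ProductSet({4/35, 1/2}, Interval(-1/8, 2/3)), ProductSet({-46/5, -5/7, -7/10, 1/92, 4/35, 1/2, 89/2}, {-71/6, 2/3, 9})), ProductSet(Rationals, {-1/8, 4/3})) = ProductSet({4/35, 1/2}, {-1/8})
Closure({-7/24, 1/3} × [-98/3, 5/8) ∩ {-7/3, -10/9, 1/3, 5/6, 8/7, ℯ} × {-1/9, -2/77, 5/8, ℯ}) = {1/3} × {-1/9, -2/77}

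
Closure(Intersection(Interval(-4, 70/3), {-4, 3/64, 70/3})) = {-4, 3/64, 70/3}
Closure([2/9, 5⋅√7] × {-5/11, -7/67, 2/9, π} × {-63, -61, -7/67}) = [2/9, 5⋅√7] × {-5/11, -7/67, 2/9, π} × {-63, -61, -7/67}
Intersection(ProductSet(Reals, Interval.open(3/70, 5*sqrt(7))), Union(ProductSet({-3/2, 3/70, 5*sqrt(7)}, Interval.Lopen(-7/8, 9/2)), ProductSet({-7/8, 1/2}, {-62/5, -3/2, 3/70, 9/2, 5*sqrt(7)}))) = Union(ProductSet({-7/8, 1/2}, {9/2}), ProductSet({-3/2, 3/70, 5*sqrt(7)}, Interval.Lopen(3/70, 9/2)))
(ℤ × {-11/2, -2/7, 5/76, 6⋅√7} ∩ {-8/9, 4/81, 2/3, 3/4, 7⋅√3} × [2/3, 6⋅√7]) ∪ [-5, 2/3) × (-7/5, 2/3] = [-5, 2/3) × (-7/5, 2/3]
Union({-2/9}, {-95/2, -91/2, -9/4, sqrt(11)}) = {-95/2, -91/2, -9/4, -2/9, sqrt(11)}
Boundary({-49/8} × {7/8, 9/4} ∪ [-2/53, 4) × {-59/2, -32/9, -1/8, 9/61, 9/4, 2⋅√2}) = ({-49/8} × {7/8, 9/4}) ∪ ([-2/53, 4] × {-59/2, -32/9, -1/8, 9/61, 9/4, 2⋅√2})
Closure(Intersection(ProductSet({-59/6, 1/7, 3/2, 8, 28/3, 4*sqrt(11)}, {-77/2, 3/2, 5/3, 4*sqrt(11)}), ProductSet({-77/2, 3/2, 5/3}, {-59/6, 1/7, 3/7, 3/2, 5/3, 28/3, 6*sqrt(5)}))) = ProductSet({3/2}, {3/2, 5/3})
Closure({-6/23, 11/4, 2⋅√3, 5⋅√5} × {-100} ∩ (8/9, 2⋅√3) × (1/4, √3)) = ∅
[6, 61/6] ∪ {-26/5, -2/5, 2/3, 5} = {-26/5, -2/5, 2/3, 5} ∪ [6, 61/6]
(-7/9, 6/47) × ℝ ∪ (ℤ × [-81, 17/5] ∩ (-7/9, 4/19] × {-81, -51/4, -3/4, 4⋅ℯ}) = (-7/9, 6/47) × ℝ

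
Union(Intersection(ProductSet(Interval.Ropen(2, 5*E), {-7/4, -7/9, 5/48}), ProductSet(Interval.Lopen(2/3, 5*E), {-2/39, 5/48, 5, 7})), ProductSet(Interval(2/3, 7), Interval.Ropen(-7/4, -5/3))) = Union(ProductSet(Interval(2/3, 7), Interval.Ropen(-7/4, -5/3)), ProductSet(Interval.Ropen(2, 5*E), {5/48}))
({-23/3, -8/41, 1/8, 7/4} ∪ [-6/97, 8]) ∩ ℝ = {-23/3, -8/41} ∪ [-6/97, 8]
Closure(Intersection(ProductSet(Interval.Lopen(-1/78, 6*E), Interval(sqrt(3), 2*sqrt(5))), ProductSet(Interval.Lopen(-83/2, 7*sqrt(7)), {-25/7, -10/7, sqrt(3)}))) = ProductSet(Interval(-1/78, 6*E), {sqrt(3)})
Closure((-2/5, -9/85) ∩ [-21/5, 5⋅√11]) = [-2/5, -9/85]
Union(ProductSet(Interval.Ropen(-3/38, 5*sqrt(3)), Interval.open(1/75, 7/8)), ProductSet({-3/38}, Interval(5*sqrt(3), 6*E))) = Union(ProductSet({-3/38}, Interval(5*sqrt(3), 6*E)), ProductSet(Interval.Ropen(-3/38, 5*sqrt(3)), Interval.open(1/75, 7/8)))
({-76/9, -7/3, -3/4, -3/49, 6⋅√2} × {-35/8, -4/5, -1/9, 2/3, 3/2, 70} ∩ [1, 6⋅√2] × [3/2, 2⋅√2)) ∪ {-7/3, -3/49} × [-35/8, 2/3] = ({6⋅√2} × {3/2}) ∪ ({-7/3, -3/49} × [-35/8, 2/3])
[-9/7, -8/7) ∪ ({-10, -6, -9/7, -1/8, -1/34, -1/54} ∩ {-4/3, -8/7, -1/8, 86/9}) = [-9/7, -8/7) ∪ {-1/8}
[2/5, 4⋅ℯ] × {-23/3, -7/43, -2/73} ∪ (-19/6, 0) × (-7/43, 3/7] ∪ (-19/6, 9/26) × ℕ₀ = ((-19/6, 9/26) × ℕ₀) ∪ ((-19/6, 0) × (-7/43, 3/7]) ∪ ([2/5, 4⋅ℯ] × {-23/3, -7/43, -2/73})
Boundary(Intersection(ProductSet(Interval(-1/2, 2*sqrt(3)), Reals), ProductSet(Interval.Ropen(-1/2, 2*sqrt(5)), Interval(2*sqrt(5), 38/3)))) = Union(ProductSet({-1/2, 2*sqrt(3)}, Interval(2*sqrt(5), 38/3)), ProductSet(Interval(-1/2, 2*sqrt(3)), {38/3, 2*sqrt(5)}))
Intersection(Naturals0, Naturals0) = Naturals0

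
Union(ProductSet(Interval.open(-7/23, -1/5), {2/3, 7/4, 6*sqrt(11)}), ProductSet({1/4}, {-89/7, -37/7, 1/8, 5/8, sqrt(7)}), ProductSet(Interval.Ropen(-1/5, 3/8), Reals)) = Union(ProductSet(Interval.open(-7/23, -1/5), {2/3, 7/4, 6*sqrt(11)}), ProductSet(Interval.Ropen(-1/5, 3/8), Reals))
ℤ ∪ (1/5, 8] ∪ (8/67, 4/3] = ℤ ∪ (8/67, 8]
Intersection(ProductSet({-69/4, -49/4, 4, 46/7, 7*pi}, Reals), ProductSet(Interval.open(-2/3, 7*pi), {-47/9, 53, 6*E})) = ProductSet({4, 46/7}, {-47/9, 53, 6*E})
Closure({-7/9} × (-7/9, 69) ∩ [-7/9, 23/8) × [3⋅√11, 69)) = {-7/9} × [3⋅√11, 69]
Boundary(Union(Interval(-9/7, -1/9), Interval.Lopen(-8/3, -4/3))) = {-8/3, -4/3, -9/7, -1/9}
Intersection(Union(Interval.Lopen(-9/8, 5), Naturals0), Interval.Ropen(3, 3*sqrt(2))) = Union(Interval.Ropen(3, 3*sqrt(2)), Range(3, 5, 1))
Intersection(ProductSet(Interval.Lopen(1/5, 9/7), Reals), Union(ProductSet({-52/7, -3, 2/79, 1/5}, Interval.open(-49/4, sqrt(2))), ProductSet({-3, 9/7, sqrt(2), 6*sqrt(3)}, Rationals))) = ProductSet({9/7}, Rationals)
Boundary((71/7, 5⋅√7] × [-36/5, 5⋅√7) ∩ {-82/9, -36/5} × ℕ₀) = ∅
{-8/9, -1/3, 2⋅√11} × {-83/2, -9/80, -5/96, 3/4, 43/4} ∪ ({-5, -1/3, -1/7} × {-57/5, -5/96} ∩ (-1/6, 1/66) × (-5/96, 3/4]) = {-8/9, -1/3, 2⋅√11} × {-83/2, -9/80, -5/96, 3/4, 43/4}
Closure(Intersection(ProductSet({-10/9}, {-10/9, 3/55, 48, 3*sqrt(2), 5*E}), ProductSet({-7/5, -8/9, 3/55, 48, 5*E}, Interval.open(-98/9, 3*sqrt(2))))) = EmptySet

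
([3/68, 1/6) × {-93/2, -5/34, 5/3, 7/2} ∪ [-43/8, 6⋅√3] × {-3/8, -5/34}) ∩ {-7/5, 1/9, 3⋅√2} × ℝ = ({1/9} × {-93/2, -5/34, 5/3, 7/2}) ∪ ({-7/5, 1/9, 3⋅√2} × {-3/8, -5/34})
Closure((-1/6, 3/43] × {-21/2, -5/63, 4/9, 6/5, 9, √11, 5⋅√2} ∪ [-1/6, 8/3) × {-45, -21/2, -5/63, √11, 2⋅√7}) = ([-1/6, 8/3] × {-45, -21/2, -5/63, √11, 2⋅√7}) ∪ ([-1/6, 3/43] × {-21/2, -5/63, 4/9, 6/5, 9, √11, 5⋅√2})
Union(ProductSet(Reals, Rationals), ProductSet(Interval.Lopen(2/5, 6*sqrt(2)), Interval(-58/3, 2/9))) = Union(ProductSet(Interval.Lopen(2/5, 6*sqrt(2)), Interval(-58/3, 2/9)), ProductSet(Reals, Rationals))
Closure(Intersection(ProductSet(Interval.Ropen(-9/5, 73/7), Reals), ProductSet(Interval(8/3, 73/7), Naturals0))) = ProductSet(Interval(8/3, 73/7), Naturals0)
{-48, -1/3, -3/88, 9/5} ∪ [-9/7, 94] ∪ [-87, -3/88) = [-87, 94]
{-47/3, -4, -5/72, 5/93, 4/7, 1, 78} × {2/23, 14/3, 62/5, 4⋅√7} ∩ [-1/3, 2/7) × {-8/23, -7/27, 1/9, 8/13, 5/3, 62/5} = {-5/72, 5/93} × {62/5}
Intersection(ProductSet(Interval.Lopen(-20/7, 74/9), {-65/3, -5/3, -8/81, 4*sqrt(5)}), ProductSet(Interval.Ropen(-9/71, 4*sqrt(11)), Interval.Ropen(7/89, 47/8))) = EmptySet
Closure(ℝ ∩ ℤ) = ℤ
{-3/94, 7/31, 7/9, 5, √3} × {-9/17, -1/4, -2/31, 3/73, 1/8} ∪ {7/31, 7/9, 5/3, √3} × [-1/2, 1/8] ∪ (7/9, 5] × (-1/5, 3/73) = ((7/9, 5] × (-1/5, 3/73)) ∪ ({7/31, 7/9, 5/3, √3} × [-1/2, 1/8]) ∪ ({-3/94, 7/31, 7/9, 5, √3} × {-9/17, -1/4, -2/31, 3/73, 1/8})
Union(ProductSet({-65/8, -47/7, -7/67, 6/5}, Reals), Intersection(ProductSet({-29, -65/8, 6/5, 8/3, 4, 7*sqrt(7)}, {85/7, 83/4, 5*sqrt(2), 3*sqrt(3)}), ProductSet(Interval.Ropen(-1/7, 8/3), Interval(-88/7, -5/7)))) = ProductSet({-65/8, -47/7, -7/67, 6/5}, Reals)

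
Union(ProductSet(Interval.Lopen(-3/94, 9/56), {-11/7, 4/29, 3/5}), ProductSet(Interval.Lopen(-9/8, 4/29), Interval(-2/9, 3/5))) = Union(ProductSet(Interval.Lopen(-9/8, 4/29), Interval(-2/9, 3/5)), ProductSet(Interval.Lopen(-3/94, 9/56), {-11/7, 4/29, 3/5}))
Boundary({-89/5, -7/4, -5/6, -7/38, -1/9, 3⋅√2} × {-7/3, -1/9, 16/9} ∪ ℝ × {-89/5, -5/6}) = (ℝ × {-89/5, -5/6}) ∪ ({-89/5, -7/4, -5/6, -7/38, -1/9, 3⋅√2} × {-7/3, -1/9, 16/9})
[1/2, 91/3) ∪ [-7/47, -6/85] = [-7/47, -6/85] ∪ [1/2, 91/3)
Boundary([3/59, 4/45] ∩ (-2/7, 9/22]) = {3/59, 4/45}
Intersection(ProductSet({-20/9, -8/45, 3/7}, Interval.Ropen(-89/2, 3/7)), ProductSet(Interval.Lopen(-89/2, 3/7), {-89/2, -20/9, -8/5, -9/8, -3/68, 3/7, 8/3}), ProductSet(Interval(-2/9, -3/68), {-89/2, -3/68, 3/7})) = ProductSet({-8/45}, {-89/2, -3/68})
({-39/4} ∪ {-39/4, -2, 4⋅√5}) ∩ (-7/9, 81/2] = {4⋅√5}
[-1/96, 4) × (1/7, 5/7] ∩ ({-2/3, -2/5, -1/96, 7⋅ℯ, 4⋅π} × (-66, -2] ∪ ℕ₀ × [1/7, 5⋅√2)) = {0, 1, 2, 3} × (1/7, 5/7]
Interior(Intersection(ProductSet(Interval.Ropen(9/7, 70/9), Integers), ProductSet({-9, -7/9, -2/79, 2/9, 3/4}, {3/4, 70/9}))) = EmptySet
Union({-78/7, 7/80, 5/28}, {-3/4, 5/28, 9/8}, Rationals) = Rationals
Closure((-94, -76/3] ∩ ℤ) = {-93, -92, …, -26}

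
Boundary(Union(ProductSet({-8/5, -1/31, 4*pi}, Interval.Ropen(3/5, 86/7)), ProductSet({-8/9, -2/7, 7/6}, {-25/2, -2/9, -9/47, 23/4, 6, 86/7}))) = Union(ProductSet({-8/5, -1/31, 4*pi}, Interval(3/5, 86/7)), ProductSet({-8/9, -2/7, 7/6}, {-25/2, -2/9, -9/47, 23/4, 6, 86/7}))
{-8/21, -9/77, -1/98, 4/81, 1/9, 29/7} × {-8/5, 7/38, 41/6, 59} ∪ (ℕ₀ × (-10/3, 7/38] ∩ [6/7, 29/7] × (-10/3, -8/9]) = ({1, 2, 3, 4} × (-10/3, -8/9]) ∪ ({-8/21, -9/77, -1/98, 4/81, 1/9, 29/7} × {-8/5, 7/38, 41/6, 59})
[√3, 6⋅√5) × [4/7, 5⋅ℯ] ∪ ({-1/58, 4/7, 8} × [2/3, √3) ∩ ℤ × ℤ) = [√3, 6⋅√5) × [4/7, 5⋅ℯ]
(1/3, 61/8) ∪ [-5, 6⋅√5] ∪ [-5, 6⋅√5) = [-5, 6⋅√5]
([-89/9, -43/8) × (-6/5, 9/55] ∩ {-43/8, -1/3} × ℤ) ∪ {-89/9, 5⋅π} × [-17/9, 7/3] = {-89/9, 5⋅π} × [-17/9, 7/3]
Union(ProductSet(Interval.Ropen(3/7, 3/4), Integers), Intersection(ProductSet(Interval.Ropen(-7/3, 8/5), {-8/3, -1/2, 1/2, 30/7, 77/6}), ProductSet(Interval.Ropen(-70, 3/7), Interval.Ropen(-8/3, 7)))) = Union(ProductSet(Interval.Ropen(-7/3, 3/7), {-8/3, -1/2, 1/2, 30/7}), ProductSet(Interval.Ropen(3/7, 3/4), Integers))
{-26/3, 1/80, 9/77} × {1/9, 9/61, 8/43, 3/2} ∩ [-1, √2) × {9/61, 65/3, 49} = {1/80, 9/77} × {9/61}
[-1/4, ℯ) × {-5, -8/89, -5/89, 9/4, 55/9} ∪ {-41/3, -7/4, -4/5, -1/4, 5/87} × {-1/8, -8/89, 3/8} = ({-41/3, -7/4, -4/5, -1/4, 5/87} × {-1/8, -8/89, 3/8}) ∪ ([-1/4, ℯ) × {-5, -8/89, -5/89, 9/4, 55/9})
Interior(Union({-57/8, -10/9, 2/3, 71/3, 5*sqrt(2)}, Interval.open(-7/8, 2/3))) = Interval.open(-7/8, 2/3)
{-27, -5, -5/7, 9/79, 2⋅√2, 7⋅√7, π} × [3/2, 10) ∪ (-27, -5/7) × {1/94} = ((-27, -5/7) × {1/94}) ∪ ({-27, -5, -5/7, 9/79, 2⋅√2, 7⋅√7, π} × [3/2, 10))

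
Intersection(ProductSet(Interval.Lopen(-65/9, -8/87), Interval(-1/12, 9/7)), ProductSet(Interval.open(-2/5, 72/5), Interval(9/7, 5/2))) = ProductSet(Interval.Lopen(-2/5, -8/87), {9/7})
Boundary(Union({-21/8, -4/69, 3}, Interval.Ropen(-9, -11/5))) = {-9, -11/5, -4/69, 3}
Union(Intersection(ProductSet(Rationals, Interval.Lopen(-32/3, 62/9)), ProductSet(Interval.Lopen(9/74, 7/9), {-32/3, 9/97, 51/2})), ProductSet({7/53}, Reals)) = Union(ProductSet({7/53}, Reals), ProductSet(Intersection(Interval.Lopen(9/74, 7/9), Rationals), {9/97}))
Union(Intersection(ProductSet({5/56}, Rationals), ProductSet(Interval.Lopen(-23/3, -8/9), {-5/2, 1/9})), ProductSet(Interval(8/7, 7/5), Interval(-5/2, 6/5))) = ProductSet(Interval(8/7, 7/5), Interval(-5/2, 6/5))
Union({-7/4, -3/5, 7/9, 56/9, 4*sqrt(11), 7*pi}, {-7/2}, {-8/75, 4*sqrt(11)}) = {-7/2, -7/4, -3/5, -8/75, 7/9, 56/9, 4*sqrt(11), 7*pi}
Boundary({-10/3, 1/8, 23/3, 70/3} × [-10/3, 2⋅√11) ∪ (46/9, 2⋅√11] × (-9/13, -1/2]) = ({46/9, 2⋅√11} × [-9/13, -1/2]) ∪ ([46/9, 2⋅√11] × {-9/13, -1/2}) ∪ ({-10/3, 1/8, 23/3, 70/3} × [-10/3, 2⋅√11])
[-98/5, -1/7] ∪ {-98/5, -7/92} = [-98/5, -1/7] ∪ {-7/92}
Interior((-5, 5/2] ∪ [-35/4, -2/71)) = (-35/4, 5/2)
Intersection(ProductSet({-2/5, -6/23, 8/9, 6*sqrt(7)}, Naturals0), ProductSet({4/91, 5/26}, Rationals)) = EmptySet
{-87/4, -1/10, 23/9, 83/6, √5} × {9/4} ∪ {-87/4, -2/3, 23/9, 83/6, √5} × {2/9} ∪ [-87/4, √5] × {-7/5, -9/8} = ({-87/4, -2/3, 23/9, 83/6, √5} × {2/9}) ∪ ({-87/4, -1/10, 23/9, 83/6, √5} × {9/4}) ∪ ([-87/4, √5] × {-7/5, -9/8})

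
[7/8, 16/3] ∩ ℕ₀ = {1, 2, …, 5}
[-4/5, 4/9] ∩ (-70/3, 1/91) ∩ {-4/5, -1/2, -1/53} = {-4/5, -1/2, -1/53}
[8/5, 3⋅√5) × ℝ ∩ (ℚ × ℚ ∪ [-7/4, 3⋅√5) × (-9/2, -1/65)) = ((ℚ ∩ [8/5, 3⋅√5)) × ℚ) ∪ ([8/5, 3⋅√5) × (-9/2, -1/65))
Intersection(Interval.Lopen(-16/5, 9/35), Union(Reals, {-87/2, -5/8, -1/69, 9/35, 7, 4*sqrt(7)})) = Interval.Lopen(-16/5, 9/35)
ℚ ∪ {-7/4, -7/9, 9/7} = ℚ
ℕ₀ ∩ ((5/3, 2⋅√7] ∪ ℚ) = ℕ₀ ∪ {2, 3, 4, 5}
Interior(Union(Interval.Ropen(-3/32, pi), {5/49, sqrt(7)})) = Interval.open(-3/32, pi)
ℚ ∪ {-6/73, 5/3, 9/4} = ℚ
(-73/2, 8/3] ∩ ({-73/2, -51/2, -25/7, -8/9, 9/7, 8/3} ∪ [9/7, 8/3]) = {-51/2, -25/7, -8/9} ∪ [9/7, 8/3]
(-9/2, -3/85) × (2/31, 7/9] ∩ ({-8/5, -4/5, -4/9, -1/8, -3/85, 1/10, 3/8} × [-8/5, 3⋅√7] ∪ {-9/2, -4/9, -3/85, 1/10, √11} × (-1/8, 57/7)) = {-8/5, -4/5, -4/9, -1/8} × (2/31, 7/9]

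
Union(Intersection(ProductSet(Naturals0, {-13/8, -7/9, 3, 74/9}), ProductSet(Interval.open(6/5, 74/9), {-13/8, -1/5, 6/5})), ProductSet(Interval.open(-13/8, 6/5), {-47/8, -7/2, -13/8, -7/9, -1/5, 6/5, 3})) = Union(ProductSet(Interval.open(-13/8, 6/5), {-47/8, -7/2, -13/8, -7/9, -1/5, 6/5, 3}), ProductSet(Range(2, 9, 1), {-13/8}))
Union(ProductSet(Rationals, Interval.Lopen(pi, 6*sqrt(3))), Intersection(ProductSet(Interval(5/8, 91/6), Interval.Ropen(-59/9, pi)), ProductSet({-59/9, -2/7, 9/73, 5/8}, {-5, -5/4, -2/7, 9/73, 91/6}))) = Union(ProductSet({5/8}, {-5, -5/4, -2/7, 9/73}), ProductSet(Rationals, Interval.Lopen(pi, 6*sqrt(3))))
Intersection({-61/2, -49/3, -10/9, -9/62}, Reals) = {-61/2, -49/3, -10/9, -9/62}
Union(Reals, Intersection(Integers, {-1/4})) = Reals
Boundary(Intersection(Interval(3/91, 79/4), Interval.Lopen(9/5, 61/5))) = {9/5, 61/5}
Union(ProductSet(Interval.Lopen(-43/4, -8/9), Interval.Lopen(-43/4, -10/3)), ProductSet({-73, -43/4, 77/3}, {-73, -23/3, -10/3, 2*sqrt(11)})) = Union(ProductSet({-73, -43/4, 77/3}, {-73, -23/3, -10/3, 2*sqrt(11)}), ProductSet(Interval.Lopen(-43/4, -8/9), Interval.Lopen(-43/4, -10/3)))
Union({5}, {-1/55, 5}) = {-1/55, 5}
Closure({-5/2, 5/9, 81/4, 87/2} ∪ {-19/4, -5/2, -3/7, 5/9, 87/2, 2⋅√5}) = {-19/4, -5/2, -3/7, 5/9, 81/4, 87/2, 2⋅√5}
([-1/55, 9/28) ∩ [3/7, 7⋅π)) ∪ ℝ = ℝ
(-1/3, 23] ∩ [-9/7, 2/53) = (-1/3, 2/53)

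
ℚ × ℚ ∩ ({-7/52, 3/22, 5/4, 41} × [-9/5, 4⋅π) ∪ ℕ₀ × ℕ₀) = (ℕ₀ × ℕ₀) ∪ ({-7/52, 3/22, 5/4, 41} × (ℚ ∩ [-9/5, 4⋅π)))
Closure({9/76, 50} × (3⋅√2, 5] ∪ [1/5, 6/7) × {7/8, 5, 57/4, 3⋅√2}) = ({9/76, 50} × [3⋅√2, 5]) ∪ ([1/5, 6/7] × {7/8, 5, 57/4, 3⋅√2})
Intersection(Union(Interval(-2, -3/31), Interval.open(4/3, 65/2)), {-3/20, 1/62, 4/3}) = {-3/20}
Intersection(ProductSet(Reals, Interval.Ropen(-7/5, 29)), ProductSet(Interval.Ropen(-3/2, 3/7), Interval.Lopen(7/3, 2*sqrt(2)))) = ProductSet(Interval.Ropen(-3/2, 3/7), Interval.Lopen(7/3, 2*sqrt(2)))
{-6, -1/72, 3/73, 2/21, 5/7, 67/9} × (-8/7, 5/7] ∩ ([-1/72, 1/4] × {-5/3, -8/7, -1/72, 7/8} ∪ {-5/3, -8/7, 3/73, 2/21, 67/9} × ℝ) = ({-1/72, 3/73, 2/21} × {-1/72}) ∪ ({3/73, 2/21, 67/9} × (-8/7, 5/7])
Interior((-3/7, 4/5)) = (-3/7, 4/5)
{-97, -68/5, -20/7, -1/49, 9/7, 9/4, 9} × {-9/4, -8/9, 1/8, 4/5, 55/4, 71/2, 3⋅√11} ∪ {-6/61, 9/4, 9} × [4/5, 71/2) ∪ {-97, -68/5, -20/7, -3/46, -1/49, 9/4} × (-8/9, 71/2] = ({-6/61, 9/4, 9} × [4/5, 71/2)) ∪ ({-97, -68/5, -20/7, -3/46, -1/49, 9/4} × (-8/9, 71/2]) ∪ ({-97, -68/5, -20/7, -1/49, 9/7, 9/4, 9} × {-9/4, -8/9, 1/8, 4/5, 55/4, 71/2, 3⋅√11})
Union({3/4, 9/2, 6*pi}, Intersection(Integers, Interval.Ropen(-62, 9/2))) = Union({3/4, 9/2, 6*pi}, Range(-62, 5, 1))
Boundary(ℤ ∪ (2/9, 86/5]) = {2/9, 86/5} ∪ (ℤ \ (2/9, 86/5))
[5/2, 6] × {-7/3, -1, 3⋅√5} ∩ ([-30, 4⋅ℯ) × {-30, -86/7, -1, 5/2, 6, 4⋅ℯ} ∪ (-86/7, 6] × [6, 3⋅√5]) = [5/2, 6] × {-1, 3⋅√5}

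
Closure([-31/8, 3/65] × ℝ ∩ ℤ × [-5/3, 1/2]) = {-3, -2, -1, 0} × [-5/3, 1/2]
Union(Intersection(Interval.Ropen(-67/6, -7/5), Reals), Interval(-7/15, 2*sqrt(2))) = Union(Interval.Ropen(-67/6, -7/5), Interval(-7/15, 2*sqrt(2)))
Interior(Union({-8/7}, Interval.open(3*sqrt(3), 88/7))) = Interval.open(3*sqrt(3), 88/7)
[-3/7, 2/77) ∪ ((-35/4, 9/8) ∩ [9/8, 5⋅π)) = [-3/7, 2/77)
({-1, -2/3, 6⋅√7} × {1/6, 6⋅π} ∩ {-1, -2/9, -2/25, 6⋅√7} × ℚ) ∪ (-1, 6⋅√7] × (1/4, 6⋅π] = ({-1, 6⋅√7} × {1/6}) ∪ ((-1, 6⋅√7] × (1/4, 6⋅π])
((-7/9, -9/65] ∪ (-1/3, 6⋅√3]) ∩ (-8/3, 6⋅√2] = (-7/9, 6⋅√2]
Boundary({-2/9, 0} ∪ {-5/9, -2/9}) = {-5/9, -2/9, 0}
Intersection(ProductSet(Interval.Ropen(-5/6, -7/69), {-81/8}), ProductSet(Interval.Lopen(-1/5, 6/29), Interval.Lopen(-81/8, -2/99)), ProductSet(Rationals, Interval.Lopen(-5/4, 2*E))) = EmptySet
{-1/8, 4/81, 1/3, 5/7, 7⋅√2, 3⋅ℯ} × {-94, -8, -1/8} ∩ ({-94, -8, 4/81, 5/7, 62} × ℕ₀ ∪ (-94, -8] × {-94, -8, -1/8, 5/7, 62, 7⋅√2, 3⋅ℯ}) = ∅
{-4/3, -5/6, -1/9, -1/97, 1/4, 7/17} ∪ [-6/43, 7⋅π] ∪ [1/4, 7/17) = {-4/3, -5/6} ∪ [-6/43, 7⋅π]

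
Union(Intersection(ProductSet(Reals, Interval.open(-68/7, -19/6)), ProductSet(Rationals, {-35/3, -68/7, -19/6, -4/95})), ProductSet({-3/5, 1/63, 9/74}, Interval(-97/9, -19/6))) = ProductSet({-3/5, 1/63, 9/74}, Interval(-97/9, -19/6))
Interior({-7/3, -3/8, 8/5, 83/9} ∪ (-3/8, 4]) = (-3/8, 4)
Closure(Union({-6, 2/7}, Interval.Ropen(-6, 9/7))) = Interval(-6, 9/7)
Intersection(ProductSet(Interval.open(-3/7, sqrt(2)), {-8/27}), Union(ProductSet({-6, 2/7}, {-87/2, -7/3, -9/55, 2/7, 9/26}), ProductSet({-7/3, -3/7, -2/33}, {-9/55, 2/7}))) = EmptySet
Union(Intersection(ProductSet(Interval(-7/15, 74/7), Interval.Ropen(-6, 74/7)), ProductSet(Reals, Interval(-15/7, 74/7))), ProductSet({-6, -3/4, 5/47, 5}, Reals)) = Union(ProductSet({-6, -3/4, 5/47, 5}, Reals), ProductSet(Interval(-7/15, 74/7), Interval.Ropen(-15/7, 74/7)))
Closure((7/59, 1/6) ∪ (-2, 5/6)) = [-2, 5/6]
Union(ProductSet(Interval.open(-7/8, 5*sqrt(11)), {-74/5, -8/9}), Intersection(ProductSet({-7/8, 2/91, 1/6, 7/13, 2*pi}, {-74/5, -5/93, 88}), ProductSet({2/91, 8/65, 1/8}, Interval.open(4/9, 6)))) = ProductSet(Interval.open(-7/8, 5*sqrt(11)), {-74/5, -8/9})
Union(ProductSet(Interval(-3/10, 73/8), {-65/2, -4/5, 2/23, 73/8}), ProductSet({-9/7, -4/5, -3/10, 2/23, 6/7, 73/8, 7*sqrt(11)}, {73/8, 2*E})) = Union(ProductSet({-9/7, -4/5, -3/10, 2/23, 6/7, 73/8, 7*sqrt(11)}, {73/8, 2*E}), ProductSet(Interval(-3/10, 73/8), {-65/2, -4/5, 2/23, 73/8}))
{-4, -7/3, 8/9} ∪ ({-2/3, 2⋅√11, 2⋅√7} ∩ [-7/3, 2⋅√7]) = {-4, -7/3, -2/3, 8/9, 2⋅√7}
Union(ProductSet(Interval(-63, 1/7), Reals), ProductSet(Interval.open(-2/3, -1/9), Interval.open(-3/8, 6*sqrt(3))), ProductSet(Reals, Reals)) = ProductSet(Reals, Reals)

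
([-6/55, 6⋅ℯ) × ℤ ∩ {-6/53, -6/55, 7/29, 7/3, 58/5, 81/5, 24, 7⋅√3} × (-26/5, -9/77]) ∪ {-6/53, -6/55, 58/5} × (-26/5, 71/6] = ({-6/53, -6/55, 58/5} × (-26/5, 71/6]) ∪ ({-6/55, 7/29, 7/3, 58/5, 81/5, 7⋅√3} × {-5, -4, …, -1})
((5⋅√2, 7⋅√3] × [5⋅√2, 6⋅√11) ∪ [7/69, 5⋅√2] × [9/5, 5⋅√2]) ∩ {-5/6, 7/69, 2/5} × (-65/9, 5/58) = ∅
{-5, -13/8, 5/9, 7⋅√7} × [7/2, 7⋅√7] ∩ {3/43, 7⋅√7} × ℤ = {7⋅√7} × {4, 5, …, 18}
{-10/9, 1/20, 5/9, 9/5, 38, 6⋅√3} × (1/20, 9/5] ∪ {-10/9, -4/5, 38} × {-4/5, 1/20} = ({-10/9, -4/5, 38} × {-4/5, 1/20}) ∪ ({-10/9, 1/20, 5/9, 9/5, 38, 6⋅√3} × (1/20, 9/5])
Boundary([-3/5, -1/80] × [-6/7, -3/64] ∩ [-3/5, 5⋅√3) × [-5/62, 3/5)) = ({-3/5, -1/80} × [-5/62, -3/64]) ∪ ([-3/5, -1/80] × {-5/62, -3/64})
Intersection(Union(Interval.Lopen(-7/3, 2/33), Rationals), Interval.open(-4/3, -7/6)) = Union(Intersection(Interval.open(-4/3, -7/6), Rationals), Interval.open(-4/3, -7/6))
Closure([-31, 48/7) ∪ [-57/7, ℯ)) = [-31, 48/7]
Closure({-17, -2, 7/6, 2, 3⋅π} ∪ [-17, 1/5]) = [-17, 1/5] ∪ {7/6, 2, 3⋅π}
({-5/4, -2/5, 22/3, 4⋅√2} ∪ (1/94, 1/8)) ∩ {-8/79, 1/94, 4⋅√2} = {4⋅√2}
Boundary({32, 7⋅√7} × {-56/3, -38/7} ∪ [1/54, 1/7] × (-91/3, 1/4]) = ({1/54, 1/7} × [-91/3, 1/4]) ∪ ([1/54, 1/7] × {-91/3, 1/4}) ∪ ({32, 7⋅√7} × {-56/3, -38/7})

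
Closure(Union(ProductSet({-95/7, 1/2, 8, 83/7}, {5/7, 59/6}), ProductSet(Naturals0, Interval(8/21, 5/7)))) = Union(ProductSet({-95/7, 1/2, 8, 83/7}, {5/7, 59/6}), ProductSet(Naturals0, Interval(8/21, 5/7)))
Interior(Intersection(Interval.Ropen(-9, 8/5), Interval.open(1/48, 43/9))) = Interval.open(1/48, 8/5)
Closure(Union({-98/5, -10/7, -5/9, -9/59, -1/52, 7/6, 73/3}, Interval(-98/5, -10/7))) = Union({-5/9, -9/59, -1/52, 7/6, 73/3}, Interval(-98/5, -10/7))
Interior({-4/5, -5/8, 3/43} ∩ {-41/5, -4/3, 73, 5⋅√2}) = ∅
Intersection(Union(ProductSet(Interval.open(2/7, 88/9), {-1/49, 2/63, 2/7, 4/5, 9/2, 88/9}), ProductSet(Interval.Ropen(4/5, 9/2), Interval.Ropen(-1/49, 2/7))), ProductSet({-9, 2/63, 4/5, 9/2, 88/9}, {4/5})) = ProductSet({4/5, 9/2}, {4/5})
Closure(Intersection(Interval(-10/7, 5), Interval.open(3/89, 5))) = Interval(3/89, 5)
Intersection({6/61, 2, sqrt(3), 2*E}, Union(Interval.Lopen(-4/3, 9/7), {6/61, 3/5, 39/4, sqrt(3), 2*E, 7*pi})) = {6/61, sqrt(3), 2*E}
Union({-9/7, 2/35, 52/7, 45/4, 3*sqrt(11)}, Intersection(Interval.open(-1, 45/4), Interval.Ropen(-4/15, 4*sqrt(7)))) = Union({-9/7, 45/4}, Interval.Ropen(-4/15, 4*sqrt(7)))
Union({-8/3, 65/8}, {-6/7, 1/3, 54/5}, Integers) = Union({-8/3, -6/7, 1/3, 65/8, 54/5}, Integers)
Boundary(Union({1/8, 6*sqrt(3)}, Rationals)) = Reals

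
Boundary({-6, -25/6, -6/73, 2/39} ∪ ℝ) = ∅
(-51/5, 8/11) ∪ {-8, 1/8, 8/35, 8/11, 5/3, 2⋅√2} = (-51/5, 8/11] ∪ {5/3, 2⋅√2}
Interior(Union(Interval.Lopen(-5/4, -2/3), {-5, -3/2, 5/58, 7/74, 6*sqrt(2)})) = Interval.open(-5/4, -2/3)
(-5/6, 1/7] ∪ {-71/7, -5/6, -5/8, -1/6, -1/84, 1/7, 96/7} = {-71/7, 96/7} ∪ [-5/6, 1/7]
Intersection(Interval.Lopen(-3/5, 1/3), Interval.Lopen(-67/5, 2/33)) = Interval.Lopen(-3/5, 2/33)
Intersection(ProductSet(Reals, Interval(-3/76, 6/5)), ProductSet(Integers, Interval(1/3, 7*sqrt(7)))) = ProductSet(Integers, Interval(1/3, 6/5))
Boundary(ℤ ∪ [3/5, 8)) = {3/5} ∪ (ℤ \ (3/5, 8))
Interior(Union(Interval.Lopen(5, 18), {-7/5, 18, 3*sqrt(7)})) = Interval.open(5, 18)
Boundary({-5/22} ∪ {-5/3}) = {-5/3, -5/22}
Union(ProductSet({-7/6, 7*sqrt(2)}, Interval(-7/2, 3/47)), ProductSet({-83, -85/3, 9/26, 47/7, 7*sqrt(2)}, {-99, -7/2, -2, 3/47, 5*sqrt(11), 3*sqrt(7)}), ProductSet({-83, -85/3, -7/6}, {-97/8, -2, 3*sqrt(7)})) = Union(ProductSet({-7/6, 7*sqrt(2)}, Interval(-7/2, 3/47)), ProductSet({-83, -85/3, -7/6}, {-97/8, -2, 3*sqrt(7)}), ProductSet({-83, -85/3, 9/26, 47/7, 7*sqrt(2)}, {-99, -7/2, -2, 3/47, 5*sqrt(11), 3*sqrt(7)}))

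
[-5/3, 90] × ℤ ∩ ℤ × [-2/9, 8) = {-1, 0, …, 90} × {0, 1, …, 7}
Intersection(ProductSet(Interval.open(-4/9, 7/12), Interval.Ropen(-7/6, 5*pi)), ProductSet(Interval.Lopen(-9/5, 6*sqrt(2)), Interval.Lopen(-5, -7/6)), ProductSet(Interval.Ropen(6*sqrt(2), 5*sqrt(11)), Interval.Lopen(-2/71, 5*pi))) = EmptySet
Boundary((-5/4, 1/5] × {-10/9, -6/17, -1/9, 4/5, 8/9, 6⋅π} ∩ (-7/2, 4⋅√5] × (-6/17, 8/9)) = [-5/4, 1/5] × {-1/9, 4/5}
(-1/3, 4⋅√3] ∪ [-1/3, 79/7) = [-1/3, 79/7)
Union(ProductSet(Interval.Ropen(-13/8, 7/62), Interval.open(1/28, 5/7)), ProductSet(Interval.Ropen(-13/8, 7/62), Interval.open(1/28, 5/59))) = ProductSet(Interval.Ropen(-13/8, 7/62), Interval.open(1/28, 5/7))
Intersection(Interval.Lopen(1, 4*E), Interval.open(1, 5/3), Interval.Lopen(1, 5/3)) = Interval.open(1, 5/3)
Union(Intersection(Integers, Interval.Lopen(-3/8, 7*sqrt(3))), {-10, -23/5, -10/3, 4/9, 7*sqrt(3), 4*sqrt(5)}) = Union({-10, -23/5, -10/3, 4/9, 7*sqrt(3), 4*sqrt(5)}, Range(0, 13, 1))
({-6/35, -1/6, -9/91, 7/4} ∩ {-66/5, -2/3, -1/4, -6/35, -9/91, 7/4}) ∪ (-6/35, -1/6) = [-6/35, -1/6) ∪ {-9/91, 7/4}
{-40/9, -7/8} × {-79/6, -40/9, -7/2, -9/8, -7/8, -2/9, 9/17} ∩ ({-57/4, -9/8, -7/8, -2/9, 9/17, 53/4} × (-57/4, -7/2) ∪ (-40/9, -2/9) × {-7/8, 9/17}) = {-7/8} × {-79/6, -40/9, -7/8, 9/17}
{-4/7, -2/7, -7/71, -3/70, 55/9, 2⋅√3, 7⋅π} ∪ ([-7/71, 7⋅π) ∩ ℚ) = {-4/7, -2/7, 2⋅√3, 7⋅π} ∪ (ℚ ∩ [-7/71, 7⋅π))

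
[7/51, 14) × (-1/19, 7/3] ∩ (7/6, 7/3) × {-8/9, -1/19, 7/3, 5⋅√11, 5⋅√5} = (7/6, 7/3) × {7/3}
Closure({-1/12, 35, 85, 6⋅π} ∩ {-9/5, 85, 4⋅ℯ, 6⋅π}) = {85, 6⋅π}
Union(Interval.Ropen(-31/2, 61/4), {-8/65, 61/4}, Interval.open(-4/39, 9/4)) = Interval(-31/2, 61/4)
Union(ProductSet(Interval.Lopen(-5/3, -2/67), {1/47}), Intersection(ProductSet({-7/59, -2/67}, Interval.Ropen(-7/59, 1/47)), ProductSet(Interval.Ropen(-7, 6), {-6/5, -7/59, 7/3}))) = Union(ProductSet({-7/59, -2/67}, {-7/59}), ProductSet(Interval.Lopen(-5/3, -2/67), {1/47}))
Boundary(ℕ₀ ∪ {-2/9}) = {-2/9} ∪ ℕ₀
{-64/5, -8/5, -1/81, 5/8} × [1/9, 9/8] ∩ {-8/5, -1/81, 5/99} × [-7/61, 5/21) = {-8/5, -1/81} × [1/9, 5/21)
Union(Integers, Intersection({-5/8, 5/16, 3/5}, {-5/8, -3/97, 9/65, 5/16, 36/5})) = Union({-5/8, 5/16}, Integers)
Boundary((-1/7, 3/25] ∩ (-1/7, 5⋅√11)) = {-1/7, 3/25}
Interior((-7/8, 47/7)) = (-7/8, 47/7)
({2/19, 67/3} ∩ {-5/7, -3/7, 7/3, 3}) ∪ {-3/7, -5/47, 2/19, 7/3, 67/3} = {-3/7, -5/47, 2/19, 7/3, 67/3}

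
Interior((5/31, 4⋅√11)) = (5/31, 4⋅√11)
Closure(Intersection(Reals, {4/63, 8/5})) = {4/63, 8/5}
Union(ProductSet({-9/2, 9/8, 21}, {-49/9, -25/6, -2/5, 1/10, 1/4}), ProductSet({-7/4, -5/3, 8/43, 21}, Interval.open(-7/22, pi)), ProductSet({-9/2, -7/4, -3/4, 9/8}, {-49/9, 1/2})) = Union(ProductSet({-9/2, 9/8, 21}, {-49/9, -25/6, -2/5, 1/10, 1/4}), ProductSet({-9/2, -7/4, -3/4, 9/8}, {-49/9, 1/2}), ProductSet({-7/4, -5/3, 8/43, 21}, Interval.open(-7/22, pi)))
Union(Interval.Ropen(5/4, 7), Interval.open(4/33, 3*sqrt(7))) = Interval.open(4/33, 3*sqrt(7))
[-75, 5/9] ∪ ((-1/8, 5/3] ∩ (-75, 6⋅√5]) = [-75, 5/3]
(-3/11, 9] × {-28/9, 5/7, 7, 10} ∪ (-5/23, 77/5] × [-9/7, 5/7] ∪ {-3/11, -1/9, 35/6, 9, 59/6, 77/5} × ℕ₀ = ({-3/11, -1/9, 35/6, 9, 59/6, 77/5} × ℕ₀) ∪ ((-3/11, 9] × {-28/9, 5/7, 7, 10}) ∪ ((-5/23, 77/5] × [-9/7, 5/7])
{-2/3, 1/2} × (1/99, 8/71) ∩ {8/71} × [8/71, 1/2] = ∅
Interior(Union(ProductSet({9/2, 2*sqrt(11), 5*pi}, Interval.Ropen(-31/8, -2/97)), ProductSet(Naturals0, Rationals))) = EmptySet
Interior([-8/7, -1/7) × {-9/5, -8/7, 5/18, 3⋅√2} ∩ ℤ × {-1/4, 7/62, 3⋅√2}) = ∅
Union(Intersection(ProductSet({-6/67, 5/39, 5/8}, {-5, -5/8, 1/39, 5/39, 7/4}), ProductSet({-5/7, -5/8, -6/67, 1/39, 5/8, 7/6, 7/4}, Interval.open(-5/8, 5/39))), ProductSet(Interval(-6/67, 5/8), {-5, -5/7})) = Union(ProductSet({-6/67, 5/8}, {1/39}), ProductSet(Interval(-6/67, 5/8), {-5, -5/7}))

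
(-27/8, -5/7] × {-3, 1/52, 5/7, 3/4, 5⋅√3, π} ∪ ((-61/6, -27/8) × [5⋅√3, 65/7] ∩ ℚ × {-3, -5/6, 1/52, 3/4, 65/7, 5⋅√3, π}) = ((ℚ ∩ (-61/6, -27/8)) × {65/7, 5⋅√3}) ∪ ((-27/8, -5/7] × {-3, 1/52, 5/7, 3/4, 5⋅√3, π})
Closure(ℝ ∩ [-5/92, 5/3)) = [-5/92, 5/3]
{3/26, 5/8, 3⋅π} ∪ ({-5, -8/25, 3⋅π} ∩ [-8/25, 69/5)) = {-8/25, 3/26, 5/8, 3⋅π}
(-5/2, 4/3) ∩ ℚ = ℚ ∩ (-5/2, 4/3)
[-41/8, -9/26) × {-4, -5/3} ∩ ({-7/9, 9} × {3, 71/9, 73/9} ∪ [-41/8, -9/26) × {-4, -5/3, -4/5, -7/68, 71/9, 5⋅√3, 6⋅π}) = [-41/8, -9/26) × {-4, -5/3}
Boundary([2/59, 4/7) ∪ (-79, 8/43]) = {-79, 4/7}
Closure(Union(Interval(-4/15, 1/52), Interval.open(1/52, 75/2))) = Interval(-4/15, 75/2)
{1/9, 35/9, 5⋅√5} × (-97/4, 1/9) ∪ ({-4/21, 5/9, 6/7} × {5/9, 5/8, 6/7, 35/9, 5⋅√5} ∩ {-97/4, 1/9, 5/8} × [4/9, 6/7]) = {1/9, 35/9, 5⋅√5} × (-97/4, 1/9)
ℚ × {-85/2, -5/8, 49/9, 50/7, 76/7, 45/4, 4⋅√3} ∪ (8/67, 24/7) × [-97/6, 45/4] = ((8/67, 24/7) × [-97/6, 45/4]) ∪ (ℚ × {-85/2, -5/8, 49/9, 50/7, 76/7, 45/4, 4⋅√3})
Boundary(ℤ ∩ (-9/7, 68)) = {-1, 0, …, 67}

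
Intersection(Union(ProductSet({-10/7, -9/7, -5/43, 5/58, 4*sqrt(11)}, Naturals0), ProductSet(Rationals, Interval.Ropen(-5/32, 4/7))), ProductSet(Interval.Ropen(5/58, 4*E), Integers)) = Union(ProductSet({5/58}, Naturals0), ProductSet(Intersection(Interval.Ropen(5/58, 4*E), Rationals), Range(0, 1, 1)))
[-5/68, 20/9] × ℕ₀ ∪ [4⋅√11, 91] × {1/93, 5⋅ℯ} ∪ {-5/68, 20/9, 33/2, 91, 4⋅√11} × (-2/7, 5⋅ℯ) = ([-5/68, 20/9] × ℕ₀) ∪ ([4⋅√11, 91] × {1/93, 5⋅ℯ}) ∪ ({-5/68, 20/9, 33/2, 91, 4⋅√11} × (-2/7, 5⋅ℯ))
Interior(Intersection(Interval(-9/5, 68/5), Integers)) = EmptySet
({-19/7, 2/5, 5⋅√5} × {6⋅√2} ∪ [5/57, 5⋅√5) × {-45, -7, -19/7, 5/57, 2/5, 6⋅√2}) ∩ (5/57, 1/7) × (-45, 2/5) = (5/57, 1/7) × {-7, -19/7, 5/57}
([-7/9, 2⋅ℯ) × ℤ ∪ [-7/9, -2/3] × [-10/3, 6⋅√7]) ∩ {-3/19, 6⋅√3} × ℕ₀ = {-3/19} × ℕ₀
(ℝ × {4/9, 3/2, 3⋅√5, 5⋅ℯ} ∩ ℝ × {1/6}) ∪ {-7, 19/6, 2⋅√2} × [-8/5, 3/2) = {-7, 19/6, 2⋅√2} × [-8/5, 3/2)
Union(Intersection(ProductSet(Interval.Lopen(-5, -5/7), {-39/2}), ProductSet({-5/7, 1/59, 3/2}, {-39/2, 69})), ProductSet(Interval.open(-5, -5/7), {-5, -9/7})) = Union(ProductSet({-5/7}, {-39/2}), ProductSet(Interval.open(-5, -5/7), {-5, -9/7}))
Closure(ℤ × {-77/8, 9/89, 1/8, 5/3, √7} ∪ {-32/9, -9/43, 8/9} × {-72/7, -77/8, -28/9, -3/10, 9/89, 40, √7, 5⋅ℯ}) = (ℤ × {-77/8, 9/89, 1/8, 5/3, √7}) ∪ ({-32/9, -9/43, 8/9} × {-72/7, -77/8, -28/9, -3/10, 9/89, 40, √7, 5⋅ℯ})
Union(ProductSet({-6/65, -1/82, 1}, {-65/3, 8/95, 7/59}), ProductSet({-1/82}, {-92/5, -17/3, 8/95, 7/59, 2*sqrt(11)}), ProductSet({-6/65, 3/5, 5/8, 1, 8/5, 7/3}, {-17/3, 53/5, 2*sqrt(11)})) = Union(ProductSet({-1/82}, {-92/5, -17/3, 8/95, 7/59, 2*sqrt(11)}), ProductSet({-6/65, -1/82, 1}, {-65/3, 8/95, 7/59}), ProductSet({-6/65, 3/5, 5/8, 1, 8/5, 7/3}, {-17/3, 53/5, 2*sqrt(11)}))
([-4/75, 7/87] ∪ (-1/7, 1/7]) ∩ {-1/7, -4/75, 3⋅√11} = {-4/75}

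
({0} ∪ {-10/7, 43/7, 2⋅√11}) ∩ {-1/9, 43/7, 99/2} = {43/7}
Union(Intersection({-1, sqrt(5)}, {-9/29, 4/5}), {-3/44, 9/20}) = {-3/44, 9/20}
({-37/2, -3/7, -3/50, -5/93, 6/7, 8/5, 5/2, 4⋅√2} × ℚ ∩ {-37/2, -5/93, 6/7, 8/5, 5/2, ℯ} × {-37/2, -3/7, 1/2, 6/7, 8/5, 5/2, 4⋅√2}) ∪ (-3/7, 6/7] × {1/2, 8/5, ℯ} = ((-3/7, 6/7] × {1/2, 8/5, ℯ}) ∪ ({-37/2, -5/93, 6/7, 8/5, 5/2} × {-37/2, -3/7, 1/2, 6/7, 8/5, 5/2})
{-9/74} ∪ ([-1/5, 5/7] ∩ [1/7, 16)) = {-9/74} ∪ [1/7, 5/7]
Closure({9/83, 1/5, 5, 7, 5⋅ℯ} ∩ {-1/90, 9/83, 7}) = {9/83, 7}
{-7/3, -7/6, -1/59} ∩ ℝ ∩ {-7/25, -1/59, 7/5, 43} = {-1/59}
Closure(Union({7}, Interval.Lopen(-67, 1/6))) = Union({7}, Interval(-67, 1/6))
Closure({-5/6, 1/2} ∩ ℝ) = {-5/6, 1/2}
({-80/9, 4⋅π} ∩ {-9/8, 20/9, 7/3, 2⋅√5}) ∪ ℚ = ℚ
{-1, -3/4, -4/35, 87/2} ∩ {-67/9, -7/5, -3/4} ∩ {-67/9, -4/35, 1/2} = ∅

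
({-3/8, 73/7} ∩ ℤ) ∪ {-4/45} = {-4/45}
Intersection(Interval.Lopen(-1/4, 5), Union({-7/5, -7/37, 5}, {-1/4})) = {-7/37, 5}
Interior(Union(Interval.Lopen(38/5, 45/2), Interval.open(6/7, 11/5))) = Union(Interval.open(6/7, 11/5), Interval.open(38/5, 45/2))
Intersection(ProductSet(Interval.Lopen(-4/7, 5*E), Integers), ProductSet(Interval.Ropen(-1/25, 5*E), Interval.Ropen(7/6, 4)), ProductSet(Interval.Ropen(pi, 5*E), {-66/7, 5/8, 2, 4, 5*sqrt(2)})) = ProductSet(Interval.Ropen(pi, 5*E), {2})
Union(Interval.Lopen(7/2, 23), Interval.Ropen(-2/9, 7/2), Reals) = Interval(-oo, oo)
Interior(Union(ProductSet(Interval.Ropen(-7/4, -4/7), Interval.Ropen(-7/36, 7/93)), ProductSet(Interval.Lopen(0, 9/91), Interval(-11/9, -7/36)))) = Union(ProductSet(Interval.open(-7/4, -4/7), Interval.open(-7/36, 7/93)), ProductSet(Interval.open(0, 9/91), Interval.open(-11/9, -7/36)))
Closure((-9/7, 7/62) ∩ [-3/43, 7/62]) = [-3/43, 7/62]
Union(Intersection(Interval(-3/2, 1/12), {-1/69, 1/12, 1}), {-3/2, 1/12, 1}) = {-3/2, -1/69, 1/12, 1}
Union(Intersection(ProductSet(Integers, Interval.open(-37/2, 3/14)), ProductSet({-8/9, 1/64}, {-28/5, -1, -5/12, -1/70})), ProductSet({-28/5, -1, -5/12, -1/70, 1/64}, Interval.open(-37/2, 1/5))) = ProductSet({-28/5, -1, -5/12, -1/70, 1/64}, Interval.open(-37/2, 1/5))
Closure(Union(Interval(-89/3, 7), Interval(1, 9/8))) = Interval(-89/3, 7)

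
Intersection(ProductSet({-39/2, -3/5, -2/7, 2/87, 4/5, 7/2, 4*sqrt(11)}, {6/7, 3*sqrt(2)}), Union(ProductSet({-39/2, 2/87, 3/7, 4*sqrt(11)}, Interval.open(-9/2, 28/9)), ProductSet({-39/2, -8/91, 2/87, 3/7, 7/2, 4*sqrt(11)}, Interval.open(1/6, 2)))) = ProductSet({-39/2, 2/87, 7/2, 4*sqrt(11)}, {6/7})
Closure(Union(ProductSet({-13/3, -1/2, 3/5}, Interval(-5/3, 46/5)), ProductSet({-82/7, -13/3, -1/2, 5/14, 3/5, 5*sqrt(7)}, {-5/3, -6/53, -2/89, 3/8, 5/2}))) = Union(ProductSet({-13/3, -1/2, 3/5}, Interval(-5/3, 46/5)), ProductSet({-82/7, -13/3, -1/2, 5/14, 3/5, 5*sqrt(7)}, {-5/3, -6/53, -2/89, 3/8, 5/2}))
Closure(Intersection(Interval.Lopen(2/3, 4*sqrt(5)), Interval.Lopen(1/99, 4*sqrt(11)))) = Interval(2/3, 4*sqrt(5))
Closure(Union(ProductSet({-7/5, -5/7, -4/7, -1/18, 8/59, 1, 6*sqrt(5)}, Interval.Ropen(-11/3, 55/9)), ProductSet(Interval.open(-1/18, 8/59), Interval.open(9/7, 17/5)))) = Union(ProductSet({-7/5, -5/7, -4/7, -1/18, 8/59, 1, 6*sqrt(5)}, Interval(-11/3, 55/9)), ProductSet(Interval(-1/18, 8/59), {9/7, 17/5}), ProductSet(Interval.open(-1/18, 8/59), Interval.open(9/7, 17/5)))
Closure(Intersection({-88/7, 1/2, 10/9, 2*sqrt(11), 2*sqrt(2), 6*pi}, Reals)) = {-88/7, 1/2, 10/9, 2*sqrt(11), 2*sqrt(2), 6*pi}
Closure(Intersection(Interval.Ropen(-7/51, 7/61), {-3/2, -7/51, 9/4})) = {-7/51}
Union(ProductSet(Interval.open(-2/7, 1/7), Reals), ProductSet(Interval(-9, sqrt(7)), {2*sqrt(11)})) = Union(ProductSet(Interval(-9, sqrt(7)), {2*sqrt(11)}), ProductSet(Interval.open(-2/7, 1/7), Reals))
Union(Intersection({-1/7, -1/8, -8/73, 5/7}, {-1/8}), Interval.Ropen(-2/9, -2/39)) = Interval.Ropen(-2/9, -2/39)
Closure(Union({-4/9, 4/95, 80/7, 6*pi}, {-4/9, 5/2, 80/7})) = {-4/9, 4/95, 5/2, 80/7, 6*pi}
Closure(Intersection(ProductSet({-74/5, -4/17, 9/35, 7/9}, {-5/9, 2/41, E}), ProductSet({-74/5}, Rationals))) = ProductSet({-74/5}, {-5/9, 2/41})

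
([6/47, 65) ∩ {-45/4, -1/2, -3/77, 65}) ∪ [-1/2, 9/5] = [-1/2, 9/5]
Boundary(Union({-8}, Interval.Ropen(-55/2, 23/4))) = {-55/2, 23/4}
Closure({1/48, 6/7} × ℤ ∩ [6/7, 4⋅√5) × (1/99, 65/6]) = {6/7} × {1, 2, …, 10}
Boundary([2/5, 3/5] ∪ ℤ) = {2/5, 3/5} ∪ (ℤ \ (2/5, 3/5))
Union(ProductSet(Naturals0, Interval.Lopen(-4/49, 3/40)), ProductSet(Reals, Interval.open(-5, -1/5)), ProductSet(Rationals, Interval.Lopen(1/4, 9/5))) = Union(ProductSet(Naturals0, Interval.Lopen(-4/49, 3/40)), ProductSet(Rationals, Interval.Lopen(1/4, 9/5)), ProductSet(Reals, Interval.open(-5, -1/5)))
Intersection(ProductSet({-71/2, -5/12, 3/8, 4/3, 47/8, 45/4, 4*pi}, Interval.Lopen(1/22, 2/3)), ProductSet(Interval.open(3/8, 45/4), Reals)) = ProductSet({4/3, 47/8}, Interval.Lopen(1/22, 2/3))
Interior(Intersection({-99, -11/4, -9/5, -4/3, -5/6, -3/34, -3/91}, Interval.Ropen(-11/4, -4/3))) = EmptySet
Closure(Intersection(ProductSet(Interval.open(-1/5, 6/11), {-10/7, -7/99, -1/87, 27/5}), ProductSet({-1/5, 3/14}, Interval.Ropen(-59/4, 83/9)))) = ProductSet({3/14}, {-10/7, -7/99, -1/87, 27/5})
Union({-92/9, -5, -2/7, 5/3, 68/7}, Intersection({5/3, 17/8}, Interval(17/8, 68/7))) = {-92/9, -5, -2/7, 5/3, 17/8, 68/7}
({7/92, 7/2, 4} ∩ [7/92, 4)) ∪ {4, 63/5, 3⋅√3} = {7/92, 7/2, 4, 63/5, 3⋅√3}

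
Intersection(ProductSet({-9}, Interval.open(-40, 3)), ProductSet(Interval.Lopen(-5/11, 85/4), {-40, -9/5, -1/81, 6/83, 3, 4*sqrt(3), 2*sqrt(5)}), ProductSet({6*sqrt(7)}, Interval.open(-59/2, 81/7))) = EmptySet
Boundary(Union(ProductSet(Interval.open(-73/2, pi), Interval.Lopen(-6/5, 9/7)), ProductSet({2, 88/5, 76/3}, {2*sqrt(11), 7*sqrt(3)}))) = Union(ProductSet({-73/2, pi}, Interval(-6/5, 9/7)), ProductSet({2, 88/5, 76/3}, {2*sqrt(11), 7*sqrt(3)}), ProductSet(Interval(-73/2, pi), {-6/5, 9/7}))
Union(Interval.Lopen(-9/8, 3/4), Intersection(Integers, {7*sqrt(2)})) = Interval.Lopen(-9/8, 3/4)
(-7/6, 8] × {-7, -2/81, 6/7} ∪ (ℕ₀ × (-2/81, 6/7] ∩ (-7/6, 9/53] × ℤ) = ({0} × {0}) ∪ ((-7/6, 8] × {-7, -2/81, 6/7})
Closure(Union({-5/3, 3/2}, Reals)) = Reals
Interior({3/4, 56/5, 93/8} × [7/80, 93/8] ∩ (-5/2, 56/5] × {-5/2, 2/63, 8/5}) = ∅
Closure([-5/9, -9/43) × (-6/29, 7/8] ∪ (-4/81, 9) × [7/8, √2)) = ({-5/9, -9/43} × [-6/29, 7/8]) ∪ ([-5/9, -9/43] × {-6/29, 7/8}) ∪ ({-4/81, 9} × [7/8, √2]) ∪ ([-5/9, -9/43) × (-6/29, 7/8]) ∪ ([-4/81, 9] × {7/8, √2}) ∪ ((-4/81, 9) × [7/8, √2))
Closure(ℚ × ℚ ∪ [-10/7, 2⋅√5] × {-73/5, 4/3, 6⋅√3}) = ℝ × ℝ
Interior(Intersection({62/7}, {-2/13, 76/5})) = EmptySet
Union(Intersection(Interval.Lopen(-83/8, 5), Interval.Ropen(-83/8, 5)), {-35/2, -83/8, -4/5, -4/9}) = Union({-35/2}, Interval.Ropen(-83/8, 5))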